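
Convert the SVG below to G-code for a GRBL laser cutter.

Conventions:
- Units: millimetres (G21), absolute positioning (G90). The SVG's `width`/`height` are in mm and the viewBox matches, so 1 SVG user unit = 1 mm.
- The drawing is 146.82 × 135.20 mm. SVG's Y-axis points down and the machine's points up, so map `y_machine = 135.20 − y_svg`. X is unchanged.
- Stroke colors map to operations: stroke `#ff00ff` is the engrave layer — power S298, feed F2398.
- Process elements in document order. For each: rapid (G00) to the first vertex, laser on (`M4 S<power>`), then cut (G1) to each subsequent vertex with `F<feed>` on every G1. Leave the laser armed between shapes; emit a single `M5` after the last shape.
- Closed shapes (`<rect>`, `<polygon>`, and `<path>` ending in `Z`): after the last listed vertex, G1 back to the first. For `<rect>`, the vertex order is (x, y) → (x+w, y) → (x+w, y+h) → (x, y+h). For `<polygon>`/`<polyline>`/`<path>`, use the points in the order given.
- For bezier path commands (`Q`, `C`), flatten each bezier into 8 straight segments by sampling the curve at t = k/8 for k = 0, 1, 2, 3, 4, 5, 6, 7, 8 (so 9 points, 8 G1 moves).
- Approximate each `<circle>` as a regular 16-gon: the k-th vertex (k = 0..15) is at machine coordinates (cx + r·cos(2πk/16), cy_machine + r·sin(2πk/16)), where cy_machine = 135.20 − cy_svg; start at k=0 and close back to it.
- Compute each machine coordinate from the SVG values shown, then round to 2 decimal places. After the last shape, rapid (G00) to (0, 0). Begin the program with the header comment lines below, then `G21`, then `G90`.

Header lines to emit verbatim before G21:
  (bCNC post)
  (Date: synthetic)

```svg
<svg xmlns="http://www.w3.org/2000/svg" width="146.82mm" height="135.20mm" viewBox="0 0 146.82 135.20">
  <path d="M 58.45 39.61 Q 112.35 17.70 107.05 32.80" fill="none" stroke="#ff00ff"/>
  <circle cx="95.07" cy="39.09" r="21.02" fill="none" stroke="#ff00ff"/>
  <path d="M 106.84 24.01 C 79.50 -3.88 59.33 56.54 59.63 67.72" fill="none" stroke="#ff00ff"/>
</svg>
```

1 u = 1 mm; y_m = 135.20 − y.

[1] `<path>` quadratic bezier, #ff00ff→engrave S298 F2398: (58.45,95.59) → (71.00,100.49) → (81.70,104.23) → (90.55,106.82) → (97.55,108.25) → (102.70,108.52) → (106.00,107.64) → (107.45,105.60) → (107.05,102.40)

[2] `<circle>` circle, #ff00ff→engrave S298 F2398: (116.09,96.11) → (114.49,104.15) → (109.93,110.97) → (103.11,115.53) → (95.07,117.13) → (87.03,115.53) → (80.21,110.97) → (75.65,104.15) → (74.05,96.11) → (75.65,88.07) → (80.21,81.25) → (87.03,76.69) → (95.07,75.09) → (103.11,76.69) → (109.93,81.25) → (114.49,88.07) → (116.09,96.11) (closed)

[3] `<path>` cubic bezier, #ff00ff→engrave S298 F2398: (106.84,111.19) → (96.95,117.78) → (87.89,117.70) → (79.81,112.56) → (72.87,103.99) → (67.23,93.58) → (63.04,82.95) → (60.45,73.71) → (59.63,67.48)

(bCNC post)
(Date: synthetic)
G21
G90
G00 X58.45 Y95.59
M4 S298
G1 X71.00 Y100.49 F2398
G1 X81.70 Y104.23 F2398
G1 X90.55 Y106.82 F2398
G1 X97.55 Y108.25 F2398
G1 X102.70 Y108.52 F2398
G1 X106.00 Y107.64 F2398
G1 X107.45 Y105.60 F2398
G1 X107.05 Y102.40 F2398
G00 X116.09 Y96.11
M4 S298
G1 X114.49 Y104.15 F2398
G1 X109.93 Y110.97 F2398
G1 X103.11 Y115.53 F2398
G1 X95.07 Y117.13 F2398
G1 X87.03 Y115.53 F2398
G1 X80.21 Y110.97 F2398
G1 X75.65 Y104.15 F2398
G1 X74.05 Y96.11 F2398
G1 X75.65 Y88.07 F2398
G1 X80.21 Y81.25 F2398
G1 X87.03 Y76.69 F2398
G1 X95.07 Y75.09 F2398
G1 X103.11 Y76.69 F2398
G1 X109.93 Y81.25 F2398
G1 X114.49 Y88.07 F2398
G1 X116.09 Y96.11 F2398
G00 X106.84 Y111.19
M4 S298
G1 X96.95 Y117.78 F2398
G1 X87.89 Y117.70 F2398
G1 X79.81 Y112.56 F2398
G1 X72.87 Y103.99 F2398
G1 X67.23 Y93.58 F2398
G1 X63.04 Y82.95 F2398
G1 X60.45 Y73.71 F2398
G1 X59.63 Y67.48 F2398
M5
G00 X0.00 Y0.00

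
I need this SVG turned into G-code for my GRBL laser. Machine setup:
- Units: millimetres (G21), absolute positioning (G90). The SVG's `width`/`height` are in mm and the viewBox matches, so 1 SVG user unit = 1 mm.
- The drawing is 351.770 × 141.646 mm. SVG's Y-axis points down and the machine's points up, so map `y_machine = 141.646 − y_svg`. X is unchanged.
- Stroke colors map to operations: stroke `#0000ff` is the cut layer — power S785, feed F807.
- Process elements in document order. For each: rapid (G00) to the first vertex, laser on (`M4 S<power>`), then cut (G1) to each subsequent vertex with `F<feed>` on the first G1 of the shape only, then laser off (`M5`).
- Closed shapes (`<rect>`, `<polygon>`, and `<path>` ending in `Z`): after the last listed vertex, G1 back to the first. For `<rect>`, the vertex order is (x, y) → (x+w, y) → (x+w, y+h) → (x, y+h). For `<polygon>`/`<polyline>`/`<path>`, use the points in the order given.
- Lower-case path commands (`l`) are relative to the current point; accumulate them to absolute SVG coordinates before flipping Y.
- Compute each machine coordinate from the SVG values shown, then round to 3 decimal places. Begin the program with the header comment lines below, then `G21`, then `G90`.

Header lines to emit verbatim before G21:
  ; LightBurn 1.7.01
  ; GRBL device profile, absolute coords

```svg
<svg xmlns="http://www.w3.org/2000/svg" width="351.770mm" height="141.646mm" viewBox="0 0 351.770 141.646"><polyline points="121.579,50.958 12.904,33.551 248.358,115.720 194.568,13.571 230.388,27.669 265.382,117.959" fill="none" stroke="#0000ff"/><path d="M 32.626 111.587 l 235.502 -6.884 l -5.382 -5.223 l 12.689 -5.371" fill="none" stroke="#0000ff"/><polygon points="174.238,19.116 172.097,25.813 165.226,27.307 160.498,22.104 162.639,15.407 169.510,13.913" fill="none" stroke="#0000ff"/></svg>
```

1 u = 1 mm; y_m = 141.646 − y.

[1] `<polyline>` open polyline, #0000ff→cut S785 F807: (121.579,90.688) → (12.904,108.095) → (248.358,25.926) → (194.568,128.075) → (230.388,113.977) → (265.382,23.687)

[2] `<path>` open polyline, #0000ff→cut S785 F807: (32.626,30.059) → (268.128,36.943) → (262.746,42.166) → (275.435,47.537)

[3] `<polygon>` regular polygon, #0000ff→cut S785 F807: (174.238,122.530) → (172.097,115.833) → (165.226,114.339) → (160.498,119.542) → (162.639,126.239) → (169.510,127.733) → (174.238,122.530) (closed)

; LightBurn 1.7.01
; GRBL device profile, absolute coords
G21
G90
G00 X121.579 Y90.688
M4 S785
G1 X12.904 Y108.095 F807
G1 X248.358 Y25.926
G1 X194.568 Y128.075
G1 X230.388 Y113.977
G1 X265.382 Y23.687
M5
G00 X32.626 Y30.059
M4 S785
G1 X268.128 Y36.943 F807
G1 X262.746 Y42.166
G1 X275.435 Y47.537
M5
G00 X174.238 Y122.530
M4 S785
G1 X172.097 Y115.833 F807
G1 X165.226 Y114.339
G1 X160.498 Y119.542
G1 X162.639 Y126.239
G1 X169.510 Y127.733
G1 X174.238 Y122.530
M5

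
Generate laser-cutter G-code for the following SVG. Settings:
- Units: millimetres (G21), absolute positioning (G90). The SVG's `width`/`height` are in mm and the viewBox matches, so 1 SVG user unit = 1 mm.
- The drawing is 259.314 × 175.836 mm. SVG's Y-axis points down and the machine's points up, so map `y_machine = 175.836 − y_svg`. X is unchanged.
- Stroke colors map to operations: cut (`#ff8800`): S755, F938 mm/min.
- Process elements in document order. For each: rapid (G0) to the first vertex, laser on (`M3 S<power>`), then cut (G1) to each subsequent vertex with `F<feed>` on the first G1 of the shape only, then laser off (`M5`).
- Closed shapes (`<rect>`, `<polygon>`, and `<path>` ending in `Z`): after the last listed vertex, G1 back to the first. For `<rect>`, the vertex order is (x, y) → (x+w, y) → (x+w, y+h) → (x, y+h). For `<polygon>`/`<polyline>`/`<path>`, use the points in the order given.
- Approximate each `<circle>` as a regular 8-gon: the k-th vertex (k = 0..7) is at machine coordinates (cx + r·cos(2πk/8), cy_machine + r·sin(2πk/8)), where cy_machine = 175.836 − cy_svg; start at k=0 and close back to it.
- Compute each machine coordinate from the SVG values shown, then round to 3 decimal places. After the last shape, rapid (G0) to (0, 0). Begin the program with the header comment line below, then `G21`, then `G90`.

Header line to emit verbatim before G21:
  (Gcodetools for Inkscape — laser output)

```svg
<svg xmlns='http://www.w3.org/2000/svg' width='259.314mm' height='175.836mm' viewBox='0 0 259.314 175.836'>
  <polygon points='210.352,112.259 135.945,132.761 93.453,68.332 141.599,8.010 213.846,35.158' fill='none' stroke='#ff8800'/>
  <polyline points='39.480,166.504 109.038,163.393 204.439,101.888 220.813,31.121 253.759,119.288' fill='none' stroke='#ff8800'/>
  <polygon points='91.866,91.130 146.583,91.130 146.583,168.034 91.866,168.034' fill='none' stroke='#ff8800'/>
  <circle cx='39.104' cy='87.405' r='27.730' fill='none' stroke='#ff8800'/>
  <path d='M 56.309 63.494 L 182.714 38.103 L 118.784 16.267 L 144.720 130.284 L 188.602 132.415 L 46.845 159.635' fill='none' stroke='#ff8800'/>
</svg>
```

viewBox `0 0 259.314 175.836` with mm width/height → 1 unit = 1 mm. Flip: y_m = 175.836 − y_svg.

**Shape 1** — `<polygon>` regular polygon, stroke `#ff8800` → cut (S755, F938). Machine vertices: (210.352,63.577) → (135.945,43.075) → (93.453,107.504) → (141.599,167.826) → (213.846,140.678) → (210.352,63.577). Closed: final G1 returns to the first vertex.

**Shape 2** — `<polyline>` open polyline, stroke `#ff8800` → cut (S755, F938). Machine vertices: (39.480,9.332) → (109.038,12.443) → (204.439,73.948) → (220.813,144.715) → (253.759,56.548). Open path.

**Shape 3** — `<polygon>` rectangle, stroke `#ff8800` → cut (S755, F938). Machine vertices: (91.866,84.706) → (146.583,84.706) → (146.583,7.802) → (91.866,7.802) → (91.866,84.706). Closed: final G1 returns to the first vertex.

**Shape 4** — `<circle>` circle, stroke `#ff8800` → cut (S755, F938). Machine vertices: (66.834,88.431) → (58.712,108.039) → (39.104,116.161) → (19.496,108.039) → (11.374,88.431) → (19.496,68.823) → (39.104,60.701) → (58.712,68.823) → (66.834,88.431). Closed: final G1 returns to the first vertex.

**Shape 5** — `<path>` open polyline, stroke `#ff8800` → cut (S755, F938). Machine vertices: (56.309,112.342) → (182.714,137.733) → (118.784,159.569) → (144.720,45.552) → (188.602,43.421) → (46.845,16.201). Open path.

(Gcodetools for Inkscape — laser output)
G21
G90
G0 X210.352 Y63.577
M3 S755
G1 X135.945 Y43.075 F938
G1 X93.453 Y107.504
G1 X141.599 Y167.826
G1 X213.846 Y140.678
G1 X210.352 Y63.577
M5
G0 X39.480 Y9.332
M3 S755
G1 X109.038 Y12.443 F938
G1 X204.439 Y73.948
G1 X220.813 Y144.715
G1 X253.759 Y56.548
M5
G0 X91.866 Y84.706
M3 S755
G1 X146.583 Y84.706 F938
G1 X146.583 Y7.802
G1 X91.866 Y7.802
G1 X91.866 Y84.706
M5
G0 X66.834 Y88.431
M3 S755
G1 X58.712 Y108.039 F938
G1 X39.104 Y116.161
G1 X19.496 Y108.039
G1 X11.374 Y88.431
G1 X19.496 Y68.823
G1 X39.104 Y60.701
G1 X58.712 Y68.823
G1 X66.834 Y88.431
M5
G0 X56.309 Y112.342
M3 S755
G1 X182.714 Y137.733 F938
G1 X118.784 Y159.569
G1 X144.720 Y45.552
G1 X188.602 Y43.421
G1 X46.845 Y16.201
M5
G0 X0.000 Y0.000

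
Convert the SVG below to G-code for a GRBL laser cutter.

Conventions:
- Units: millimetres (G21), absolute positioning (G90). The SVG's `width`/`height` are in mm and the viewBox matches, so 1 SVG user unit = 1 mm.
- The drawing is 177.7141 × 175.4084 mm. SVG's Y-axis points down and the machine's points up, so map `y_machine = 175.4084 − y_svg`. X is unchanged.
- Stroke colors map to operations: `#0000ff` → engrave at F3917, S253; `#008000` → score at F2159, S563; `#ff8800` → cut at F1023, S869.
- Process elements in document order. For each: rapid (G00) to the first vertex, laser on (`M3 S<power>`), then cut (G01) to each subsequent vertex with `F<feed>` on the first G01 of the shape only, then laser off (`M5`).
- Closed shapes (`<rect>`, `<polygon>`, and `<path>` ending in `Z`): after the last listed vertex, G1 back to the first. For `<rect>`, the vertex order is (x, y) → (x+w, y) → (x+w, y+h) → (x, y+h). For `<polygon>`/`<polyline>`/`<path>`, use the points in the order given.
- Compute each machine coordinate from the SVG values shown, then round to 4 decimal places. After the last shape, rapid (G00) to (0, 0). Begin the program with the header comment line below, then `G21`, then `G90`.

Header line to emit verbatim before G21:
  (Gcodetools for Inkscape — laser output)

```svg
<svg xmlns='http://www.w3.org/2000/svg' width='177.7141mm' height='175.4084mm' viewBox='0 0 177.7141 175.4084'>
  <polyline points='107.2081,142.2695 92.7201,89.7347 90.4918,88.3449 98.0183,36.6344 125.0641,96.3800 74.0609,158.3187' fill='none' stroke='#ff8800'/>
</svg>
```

(Gcodetools for Inkscape — laser output)
G21
G90
G00 X107.2081 Y33.1389
M3 S869
G01 X92.7201 Y85.6737 F1023
G01 X90.4918 Y87.0635
G01 X98.0183 Y138.7740
G01 X125.0641 Y79.0284
G01 X74.0609 Y17.0897
M5
G00 X0.0000 Y0.0000

Since the viewBox matches the mm dimensions, user units are millimetres directly. The only transform is the Y-flip y_m = 175.4084 − y_svg.

Shape 1 is a open polyline drawn with `<polyline>`. Its stroke #ff8800 means cut at S869, F1023. After flipping Y the toolpath is (107.2081,33.1389) → (92.7201,85.6737) → (90.4918,87.0635) → (98.0183,138.7740) → (125.0641,79.0284) → (74.0609,17.0897).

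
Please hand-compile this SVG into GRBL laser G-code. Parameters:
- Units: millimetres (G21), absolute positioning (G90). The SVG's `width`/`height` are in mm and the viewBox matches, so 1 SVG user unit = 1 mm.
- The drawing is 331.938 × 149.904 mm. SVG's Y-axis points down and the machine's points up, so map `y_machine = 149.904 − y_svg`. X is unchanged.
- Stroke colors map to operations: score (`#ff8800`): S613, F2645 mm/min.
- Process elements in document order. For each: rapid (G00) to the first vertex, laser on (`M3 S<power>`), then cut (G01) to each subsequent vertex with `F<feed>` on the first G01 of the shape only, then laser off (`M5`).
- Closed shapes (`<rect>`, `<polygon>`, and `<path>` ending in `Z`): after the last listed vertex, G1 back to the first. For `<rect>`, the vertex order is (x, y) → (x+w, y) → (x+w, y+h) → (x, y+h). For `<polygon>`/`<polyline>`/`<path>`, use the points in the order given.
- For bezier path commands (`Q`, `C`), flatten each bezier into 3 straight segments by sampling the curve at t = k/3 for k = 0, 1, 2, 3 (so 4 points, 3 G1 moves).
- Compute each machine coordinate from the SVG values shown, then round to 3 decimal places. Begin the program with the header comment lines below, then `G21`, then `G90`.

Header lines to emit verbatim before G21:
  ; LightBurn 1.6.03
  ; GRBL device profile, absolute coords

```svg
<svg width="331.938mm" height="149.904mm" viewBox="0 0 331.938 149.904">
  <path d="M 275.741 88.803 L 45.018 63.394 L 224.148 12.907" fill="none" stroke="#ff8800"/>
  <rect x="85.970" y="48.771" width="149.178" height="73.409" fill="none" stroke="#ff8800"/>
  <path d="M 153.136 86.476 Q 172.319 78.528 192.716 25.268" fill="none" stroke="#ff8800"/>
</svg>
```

; LightBurn 1.6.03
; GRBL device profile, absolute coords
G21
G90
G00 X275.741 Y61.101
M3 S613
G01 X45.018 Y86.510 F2645
G01 X224.148 Y136.997
M5
G00 X85.970 Y101.133
M3 S613
G01 X235.148 Y101.133 F2645
G01 X235.148 Y27.724
G01 X85.970 Y27.724
G01 X85.970 Y101.133
M5
G00 X153.136 Y63.428
M3 S613
G01 X166.060 Y73.761 F2645
G01 X179.253 Y94.164
G01 X192.716 Y124.636
M5

viewBox `0 0 331.938 149.904` with mm width/height → 1 unit = 1 mm. Flip: y_m = 149.904 − y_svg.

**Shape 1** — `<path>` open polyline, stroke `#ff8800` → score (S613, F2645). Machine vertices: (275.741,61.101) → (45.018,86.510) → (224.148,136.997). Open path.

**Shape 2** — `<rect>` rectangle, stroke `#ff8800` → score (S613, F2645). Machine vertices: (85.970,101.133) → (235.148,101.133) → (235.148,27.724) → (85.970,27.724) → (85.970,101.133). Closed: final G1 returns to the first vertex.

**Shape 3** — `<path>` quadratic bezier, stroke `#ff8800` → score (S613, F2645). Control points (SVG): P0=(153.136,86.476), P1=(172.319,78.528), P2=(192.716,25.268); sampled at t=k/3. Machine vertices: (153.136,63.428) → (166.060,73.761) → (179.253,94.164) → (192.716,124.636). Open path.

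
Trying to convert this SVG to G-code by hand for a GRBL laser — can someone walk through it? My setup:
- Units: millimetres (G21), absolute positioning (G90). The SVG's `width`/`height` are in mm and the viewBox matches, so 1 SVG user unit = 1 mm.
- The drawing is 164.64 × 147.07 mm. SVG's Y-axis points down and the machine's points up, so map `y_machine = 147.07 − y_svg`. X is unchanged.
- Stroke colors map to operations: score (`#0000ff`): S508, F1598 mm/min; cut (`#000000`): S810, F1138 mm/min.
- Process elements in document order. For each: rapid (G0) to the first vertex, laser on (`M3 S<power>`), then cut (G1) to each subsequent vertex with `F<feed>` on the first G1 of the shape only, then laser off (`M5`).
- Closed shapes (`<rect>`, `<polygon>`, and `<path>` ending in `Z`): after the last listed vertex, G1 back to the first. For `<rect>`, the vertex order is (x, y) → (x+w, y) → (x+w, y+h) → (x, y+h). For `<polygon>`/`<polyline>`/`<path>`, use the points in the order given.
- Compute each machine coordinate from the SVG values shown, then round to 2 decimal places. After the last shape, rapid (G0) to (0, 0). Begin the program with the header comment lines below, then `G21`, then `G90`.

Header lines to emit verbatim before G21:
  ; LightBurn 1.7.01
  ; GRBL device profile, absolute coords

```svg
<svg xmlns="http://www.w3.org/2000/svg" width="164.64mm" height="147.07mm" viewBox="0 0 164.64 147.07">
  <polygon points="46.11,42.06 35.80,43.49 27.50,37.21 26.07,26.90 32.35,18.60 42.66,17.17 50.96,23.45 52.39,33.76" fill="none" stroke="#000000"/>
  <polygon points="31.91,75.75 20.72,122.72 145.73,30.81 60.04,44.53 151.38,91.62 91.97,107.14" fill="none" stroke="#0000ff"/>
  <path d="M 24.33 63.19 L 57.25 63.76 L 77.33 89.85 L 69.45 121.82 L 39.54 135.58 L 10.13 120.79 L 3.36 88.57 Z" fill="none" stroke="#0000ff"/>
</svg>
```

viewBox `0 0 164.64 147.07` with mm width/height → 1 unit = 1 mm. Flip: y_m = 147.07 − y_svg.

**Shape 1** — `<polygon>` regular polygon, stroke `#000000` → cut (S810, F1138). Machine vertices: (46.11,105.01) → (35.80,103.58) → (27.50,109.86) → (26.07,120.17) → (32.35,128.47) → (42.66,129.90) → (50.96,123.62) → (52.39,113.31) → (46.11,105.01). Closed: final G1 returns to the first vertex.

**Shape 2** — `<polygon>` closed polygon, stroke `#0000ff` → score (S508, F1598). Machine vertices: (31.91,71.32) → (20.72,24.35) → (145.73,116.26) → (60.04,102.54) → (151.38,55.45) → (91.97,39.93) → (31.91,71.32). Closed: final G1 returns to the first vertex.

**Shape 3** — `<path>` regular polygon, stroke `#0000ff` → score (S508, F1598). Machine vertices: (24.33,83.88) → (57.25,83.31) → (77.33,57.22) → (69.45,25.25) → (39.54,11.49) → (10.13,26.28) → (3.36,58.50) → (24.33,83.88). Closed: final G1 returns to the first vertex.

; LightBurn 1.7.01
; GRBL device profile, absolute coords
G21
G90
G0 X46.11 Y105.01
M3 S810
G1 X35.80 Y103.58 F1138
G1 X27.50 Y109.86
G1 X26.07 Y120.17
G1 X32.35 Y128.47
G1 X42.66 Y129.90
G1 X50.96 Y123.62
G1 X52.39 Y113.31
G1 X46.11 Y105.01
M5
G0 X31.91 Y71.32
M3 S508
G1 X20.72 Y24.35 F1598
G1 X145.73 Y116.26
G1 X60.04 Y102.54
G1 X151.38 Y55.45
G1 X91.97 Y39.93
G1 X31.91 Y71.32
M5
G0 X24.33 Y83.88
M3 S508
G1 X57.25 Y83.31 F1598
G1 X77.33 Y57.22
G1 X69.45 Y25.25
G1 X39.54 Y11.49
G1 X10.13 Y26.28
G1 X3.36 Y58.50
G1 X24.33 Y83.88
M5
G0 X0.00 Y0.00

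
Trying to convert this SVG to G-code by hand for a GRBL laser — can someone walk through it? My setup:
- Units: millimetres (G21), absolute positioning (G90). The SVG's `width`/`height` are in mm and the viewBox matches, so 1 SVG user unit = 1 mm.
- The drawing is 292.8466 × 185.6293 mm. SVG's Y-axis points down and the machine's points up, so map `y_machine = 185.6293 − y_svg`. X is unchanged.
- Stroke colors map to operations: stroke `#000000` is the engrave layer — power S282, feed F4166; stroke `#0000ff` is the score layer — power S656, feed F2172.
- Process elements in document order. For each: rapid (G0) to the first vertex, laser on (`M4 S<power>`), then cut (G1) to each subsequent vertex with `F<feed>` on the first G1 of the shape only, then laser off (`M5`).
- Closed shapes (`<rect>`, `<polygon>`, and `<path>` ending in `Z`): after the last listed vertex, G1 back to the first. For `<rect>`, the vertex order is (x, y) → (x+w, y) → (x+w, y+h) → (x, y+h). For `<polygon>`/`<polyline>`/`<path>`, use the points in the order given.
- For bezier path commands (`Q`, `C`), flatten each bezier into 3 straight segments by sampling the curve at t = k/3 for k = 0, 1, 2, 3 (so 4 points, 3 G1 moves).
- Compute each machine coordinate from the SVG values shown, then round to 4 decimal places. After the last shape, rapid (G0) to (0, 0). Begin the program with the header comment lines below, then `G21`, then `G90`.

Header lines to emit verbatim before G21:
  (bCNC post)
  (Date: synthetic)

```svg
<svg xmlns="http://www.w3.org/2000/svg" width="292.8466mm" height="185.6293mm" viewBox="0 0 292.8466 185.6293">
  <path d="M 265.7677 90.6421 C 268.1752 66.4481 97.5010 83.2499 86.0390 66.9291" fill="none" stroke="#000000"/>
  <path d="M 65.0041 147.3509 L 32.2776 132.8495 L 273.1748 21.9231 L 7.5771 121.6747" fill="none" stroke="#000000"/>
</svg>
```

(bCNC post)
(Date: synthetic)
G21
G90
G0 X265.7677 Y94.9872
M4 S282
G1 X222.7885 Y108.2611 F4166
G1 X138.2646 Y110.6751
G1 X86.0390 Y118.7002
M5
G0 X65.0041 Y38.2784
M4 S282
G1 X32.2776 Y52.7798 F4166
G1 X273.1748 Y163.7062
G1 X7.5771 Y63.9546
M5
G0 X0.0000 Y0.0000

viewBox `0 0 292.8466 185.6293` with mm width/height → 1 unit = 1 mm. Flip: y_m = 185.6293 − y_svg.

**Shape 1** — `<path>` cubic bezier, stroke `#000000` → engrave (S282, F4166). Control points (SVG): P0=(265.7677,90.6421), P1=(268.1752,66.4481), P2=(97.5010,83.2499), P3=(86.0390,66.9291); sampled at t=k/3. Machine vertices: (265.7677,94.9872) → (222.7885,108.2611) → (138.2646,110.6751) → (86.0390,118.7002). Open path.

**Shape 2** — `<path>` open polyline, stroke `#000000` → engrave (S282, F4166). Machine vertices: (65.0041,38.2784) → (32.2776,52.7798) → (273.1748,163.7062) → (7.5771,63.9546). Open path.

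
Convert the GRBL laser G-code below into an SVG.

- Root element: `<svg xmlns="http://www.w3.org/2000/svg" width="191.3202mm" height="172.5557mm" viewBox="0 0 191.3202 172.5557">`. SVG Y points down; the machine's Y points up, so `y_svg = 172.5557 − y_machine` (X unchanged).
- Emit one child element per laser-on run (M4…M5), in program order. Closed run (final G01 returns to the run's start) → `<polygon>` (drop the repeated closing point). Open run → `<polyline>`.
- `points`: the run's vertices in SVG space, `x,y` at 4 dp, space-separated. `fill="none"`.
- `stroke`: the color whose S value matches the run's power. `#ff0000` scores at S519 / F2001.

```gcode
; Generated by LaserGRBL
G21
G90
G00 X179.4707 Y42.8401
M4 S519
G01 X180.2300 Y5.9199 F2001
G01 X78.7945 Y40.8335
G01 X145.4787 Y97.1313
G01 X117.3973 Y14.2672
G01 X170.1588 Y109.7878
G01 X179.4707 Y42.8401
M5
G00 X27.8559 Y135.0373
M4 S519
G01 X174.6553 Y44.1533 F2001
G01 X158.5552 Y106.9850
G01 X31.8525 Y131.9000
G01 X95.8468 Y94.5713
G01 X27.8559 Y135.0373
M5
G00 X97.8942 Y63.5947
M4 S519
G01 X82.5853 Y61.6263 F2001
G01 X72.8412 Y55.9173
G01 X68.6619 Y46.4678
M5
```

y_svg = 172.5557 − y_m. Every run uses S519, so all elements get stroke `#ff0000` (score).

[1] closed run; points: 179.4707,129.7156 180.2300,166.6358 78.7945,131.7222 145.4787,75.4244 117.3973,158.2885 170.1588,62.7679

[2] closed run; points: 27.8559,37.5184 174.6553,128.4024 158.5552,65.5707 31.8525,40.6557 95.8468,77.9844

[3] open run; points: 97.8942,108.9610 82.5853,110.9294 72.8412,116.6384 68.6619,126.0879

<svg xmlns="http://www.w3.org/2000/svg" width="191.3202mm" height="172.5557mm" viewBox="0 0 191.3202 172.5557">
  <polygon points="179.4707,129.7156 180.2300,166.6358 78.7945,131.7222 145.4787,75.4244 117.3973,158.2885 170.1588,62.7679" fill="none" stroke="#ff0000"/>
  <polygon points="27.8559,37.5184 174.6553,128.4024 158.5552,65.5707 31.8525,40.6557 95.8468,77.9844" fill="none" stroke="#ff0000"/>
  <polyline points="97.8942,108.9610 82.5853,110.9294 72.8412,116.6384 68.6619,126.0879" fill="none" stroke="#ff0000"/>
</svg>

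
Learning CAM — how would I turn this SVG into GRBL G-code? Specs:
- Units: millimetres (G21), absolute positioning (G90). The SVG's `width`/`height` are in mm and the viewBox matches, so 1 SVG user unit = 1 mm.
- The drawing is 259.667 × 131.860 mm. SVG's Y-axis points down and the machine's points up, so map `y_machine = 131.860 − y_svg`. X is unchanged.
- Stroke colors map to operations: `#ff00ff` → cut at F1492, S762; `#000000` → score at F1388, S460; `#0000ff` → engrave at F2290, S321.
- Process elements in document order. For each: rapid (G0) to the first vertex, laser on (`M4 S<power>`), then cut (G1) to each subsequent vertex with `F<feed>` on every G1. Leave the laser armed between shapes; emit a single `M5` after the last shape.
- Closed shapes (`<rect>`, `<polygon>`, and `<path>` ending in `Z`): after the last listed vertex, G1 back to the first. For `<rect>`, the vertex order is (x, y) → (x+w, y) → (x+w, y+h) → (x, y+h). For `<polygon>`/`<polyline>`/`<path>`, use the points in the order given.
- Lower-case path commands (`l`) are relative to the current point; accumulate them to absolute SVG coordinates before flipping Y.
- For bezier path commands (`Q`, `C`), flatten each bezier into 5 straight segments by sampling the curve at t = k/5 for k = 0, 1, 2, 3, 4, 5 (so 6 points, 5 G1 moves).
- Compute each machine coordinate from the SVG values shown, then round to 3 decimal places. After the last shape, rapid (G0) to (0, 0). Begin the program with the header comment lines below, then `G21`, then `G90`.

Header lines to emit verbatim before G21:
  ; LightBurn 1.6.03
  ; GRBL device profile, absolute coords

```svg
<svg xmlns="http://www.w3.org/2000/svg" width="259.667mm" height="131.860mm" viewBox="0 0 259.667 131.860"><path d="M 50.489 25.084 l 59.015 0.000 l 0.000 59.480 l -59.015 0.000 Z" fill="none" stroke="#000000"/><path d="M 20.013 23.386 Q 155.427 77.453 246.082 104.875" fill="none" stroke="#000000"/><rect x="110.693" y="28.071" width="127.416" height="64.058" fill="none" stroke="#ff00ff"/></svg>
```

Since the viewBox matches the mm dimensions, user units are millimetres directly. The only transform is the Y-flip y_m = 131.860 − y_svg.

Shape 1 is a rectangle drawn with `<path>`. Its stroke #000000 means score at S460, F1388. After flipping Y the toolpath is (50.489,106.776) → (109.504,106.776) → (109.504,47.296) → (50.489,47.296) → (50.489,106.776), returning to the start.

Shape 2 is a quadratic bezier drawn with `<path>`. Its stroke #000000 means score at S460, F1388. After flipping Y the toolpath is (20.013,108.474) → (72.388,87.913) → (121.183,69.484) → (166.397,53.186) → (208.030,39.020) → (246.082,26.985).

Shape 3 is a rectangle drawn with `<rect>`. Its stroke #ff00ff means cut at S762, F1492. After flipping Y the toolpath is (110.693,103.789) → (238.109,103.789) → (238.109,39.731) → (110.693,39.731) → (110.693,103.789), returning to the start.

; LightBurn 1.6.03
; GRBL device profile, absolute coords
G21
G90
G0 X50.489 Y106.776
M4 S460
G1 X109.504 Y106.776 F1388
G1 X109.504 Y47.296 F1388
G1 X50.489 Y47.296 F1388
G1 X50.489 Y106.776 F1388
G0 X20.013 Y108.474
M4 S460
G1 X72.388 Y87.913 F1388
G1 X121.183 Y69.484 F1388
G1 X166.397 Y53.186 F1388
G1 X208.030 Y39.020 F1388
G1 X246.082 Y26.985 F1388
G0 X110.693 Y103.789
M4 S762
G1 X238.109 Y103.789 F1492
G1 X238.109 Y39.731 F1492
G1 X110.693 Y39.731 F1492
G1 X110.693 Y103.789 F1492
M5
G0 X0.000 Y0.000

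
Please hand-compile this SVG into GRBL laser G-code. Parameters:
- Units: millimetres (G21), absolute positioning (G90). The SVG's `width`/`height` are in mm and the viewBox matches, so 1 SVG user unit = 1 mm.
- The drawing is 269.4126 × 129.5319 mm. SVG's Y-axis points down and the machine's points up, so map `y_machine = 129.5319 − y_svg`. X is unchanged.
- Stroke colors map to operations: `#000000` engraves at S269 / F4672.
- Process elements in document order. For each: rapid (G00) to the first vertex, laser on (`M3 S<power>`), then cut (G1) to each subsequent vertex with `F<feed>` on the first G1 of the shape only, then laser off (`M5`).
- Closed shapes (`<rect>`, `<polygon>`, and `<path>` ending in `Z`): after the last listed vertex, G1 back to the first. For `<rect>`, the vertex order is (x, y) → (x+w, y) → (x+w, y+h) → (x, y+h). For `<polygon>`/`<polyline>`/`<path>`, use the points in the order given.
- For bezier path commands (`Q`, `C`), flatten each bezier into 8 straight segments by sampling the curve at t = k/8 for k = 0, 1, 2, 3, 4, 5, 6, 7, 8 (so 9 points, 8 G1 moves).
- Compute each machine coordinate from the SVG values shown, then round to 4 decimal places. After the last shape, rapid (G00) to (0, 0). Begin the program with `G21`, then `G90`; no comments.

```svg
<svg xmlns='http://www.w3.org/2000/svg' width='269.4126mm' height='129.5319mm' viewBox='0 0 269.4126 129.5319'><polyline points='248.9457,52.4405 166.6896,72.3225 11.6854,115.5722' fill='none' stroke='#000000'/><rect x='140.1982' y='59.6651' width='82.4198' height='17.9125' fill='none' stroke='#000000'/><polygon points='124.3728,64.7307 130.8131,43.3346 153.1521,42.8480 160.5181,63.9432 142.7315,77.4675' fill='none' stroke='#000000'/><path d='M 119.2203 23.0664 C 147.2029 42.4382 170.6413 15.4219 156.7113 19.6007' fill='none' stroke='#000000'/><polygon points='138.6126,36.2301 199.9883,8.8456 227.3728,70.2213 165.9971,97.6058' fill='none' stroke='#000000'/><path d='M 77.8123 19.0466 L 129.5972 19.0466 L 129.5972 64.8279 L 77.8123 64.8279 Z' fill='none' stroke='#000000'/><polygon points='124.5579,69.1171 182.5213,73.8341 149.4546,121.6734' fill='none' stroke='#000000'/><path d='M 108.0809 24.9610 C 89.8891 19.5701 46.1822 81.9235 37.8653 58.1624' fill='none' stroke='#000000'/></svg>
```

Since the viewBox matches the mm dimensions, user units are millimetres directly. The only transform is the Y-flip y_m = 129.5319 − y_svg.

Shape 1 is a open polyline drawn with `<polyline>`. Its stroke #000000 means engrave at S269, F4672. After flipping Y the toolpath is (248.9457,77.0914) → (166.6896,57.2094) → (11.6854,13.9597).

Shape 2 is a rectangle drawn with `<rect>`. Its stroke #000000 means engrave at S269, F4672. After flipping Y the toolpath is (140.1982,69.8668) → (222.6180,69.8668) → (222.6180,51.9543) → (140.1982,51.9543) → (140.1982,69.8668), returning to the start.

Shape 3 is a regular polygon drawn with `<polygon>`. Its stroke #000000 means engrave at S269, F4672. After flipping Y the toolpath is (124.3728,64.8012) → (130.8131,86.1973) → (153.1521,86.6839) → (160.5181,65.5887) → (142.7315,52.0644) → (124.3728,64.8012), returning to the start.

Shape 4 is a cubic bezier drawn with `<path>`. Its stroke #000000 means engrave at S269, F4672. After flipping Y the toolpath is (119.2203,106.4655) → (129.4367,101.2240) → (138.8423,99.4222) → (147.0527,100.1509) → (153.6830,102.5010) → (158.3487,105.5632) → (160.6651,108.4285) → (160.2475,110.1875) → (156.7113,109.9312).

Shape 5 is a regular polygon drawn with `<polygon>`. Its stroke #000000 means engrave at S269, F4672. After flipping Y the toolpath is (138.6126,93.3018) → (199.9883,120.6863) → (227.3728,59.3106) → (165.9971,31.9261) → (138.6126,93.3018), returning to the start.

Shape 6 is a rectangle drawn with `<path>`. Its stroke #000000 means engrave at S269, F4672. After flipping Y the toolpath is (77.8123,110.4853) → (129.5972,110.4853) → (129.5972,64.7040) → (77.8123,64.7040) → (77.8123,110.4853), returning to the start.

Shape 7 is a regular polygon drawn with `<polygon>`. Its stroke #000000 means engrave at S269, F4672. After flipping Y the toolpath is (124.5579,60.4148) → (182.5213,55.6978) → (149.4546,7.8585) → (124.5579,60.4148), returning to the start.

Shape 8 is a cubic bezier drawn with `<path>`. Its stroke #000000 means engrave at S269, F4672. After flipping Y the toolpath is (108.0809,104.5709) → (100.1819,103.7175) → (90.6046,98.3161) → (80.0627,90.1697) → (69.2700,81.0814) → (58.9402,72.8542) → (49.7870,67.2911) → (42.5241,66.1952) → (37.8653,71.3695).

G21
G90
G00 X248.9457 Y77.0914
M3 S269
G1 X166.6896 Y57.2094 F4672
G1 X11.6854 Y13.9597
M5
G00 X140.1982 Y69.8668
M3 S269
G1 X222.6180 Y69.8668 F4672
G1 X222.6180 Y51.9543
G1 X140.1982 Y51.9543
G1 X140.1982 Y69.8668
M5
G00 X124.3728 Y64.8012
M3 S269
G1 X130.8131 Y86.1973 F4672
G1 X153.1521 Y86.6839
G1 X160.5181 Y65.5887
G1 X142.7315 Y52.0644
G1 X124.3728 Y64.8012
M5
G00 X119.2203 Y106.4655
M3 S269
G1 X129.4367 Y101.2240 F4672
G1 X138.8423 Y99.4222
G1 X147.0527 Y100.1509
G1 X153.6830 Y102.5010
G1 X158.3487 Y105.5632
G1 X160.6651 Y108.4285
G1 X160.2475 Y110.1875
G1 X156.7113 Y109.9312
M5
G00 X138.6126 Y93.3018
M3 S269
G1 X199.9883 Y120.6863 F4672
G1 X227.3728 Y59.3106
G1 X165.9971 Y31.9261
G1 X138.6126 Y93.3018
M5
G00 X77.8123 Y110.4853
M3 S269
G1 X129.5972 Y110.4853 F4672
G1 X129.5972 Y64.7040
G1 X77.8123 Y64.7040
G1 X77.8123 Y110.4853
M5
G00 X124.5579 Y60.4148
M3 S269
G1 X182.5213 Y55.6978 F4672
G1 X149.4546 Y7.8585
G1 X124.5579 Y60.4148
M5
G00 X108.0809 Y104.5709
M3 S269
G1 X100.1819 Y103.7175 F4672
G1 X90.6046 Y98.3161
G1 X80.0627 Y90.1697
G1 X69.2700 Y81.0814
G1 X58.9402 Y72.8542
G1 X49.7870 Y67.2911
G1 X42.5241 Y66.1952
G1 X37.8653 Y71.3695
M5
G00 X0.0000 Y0.0000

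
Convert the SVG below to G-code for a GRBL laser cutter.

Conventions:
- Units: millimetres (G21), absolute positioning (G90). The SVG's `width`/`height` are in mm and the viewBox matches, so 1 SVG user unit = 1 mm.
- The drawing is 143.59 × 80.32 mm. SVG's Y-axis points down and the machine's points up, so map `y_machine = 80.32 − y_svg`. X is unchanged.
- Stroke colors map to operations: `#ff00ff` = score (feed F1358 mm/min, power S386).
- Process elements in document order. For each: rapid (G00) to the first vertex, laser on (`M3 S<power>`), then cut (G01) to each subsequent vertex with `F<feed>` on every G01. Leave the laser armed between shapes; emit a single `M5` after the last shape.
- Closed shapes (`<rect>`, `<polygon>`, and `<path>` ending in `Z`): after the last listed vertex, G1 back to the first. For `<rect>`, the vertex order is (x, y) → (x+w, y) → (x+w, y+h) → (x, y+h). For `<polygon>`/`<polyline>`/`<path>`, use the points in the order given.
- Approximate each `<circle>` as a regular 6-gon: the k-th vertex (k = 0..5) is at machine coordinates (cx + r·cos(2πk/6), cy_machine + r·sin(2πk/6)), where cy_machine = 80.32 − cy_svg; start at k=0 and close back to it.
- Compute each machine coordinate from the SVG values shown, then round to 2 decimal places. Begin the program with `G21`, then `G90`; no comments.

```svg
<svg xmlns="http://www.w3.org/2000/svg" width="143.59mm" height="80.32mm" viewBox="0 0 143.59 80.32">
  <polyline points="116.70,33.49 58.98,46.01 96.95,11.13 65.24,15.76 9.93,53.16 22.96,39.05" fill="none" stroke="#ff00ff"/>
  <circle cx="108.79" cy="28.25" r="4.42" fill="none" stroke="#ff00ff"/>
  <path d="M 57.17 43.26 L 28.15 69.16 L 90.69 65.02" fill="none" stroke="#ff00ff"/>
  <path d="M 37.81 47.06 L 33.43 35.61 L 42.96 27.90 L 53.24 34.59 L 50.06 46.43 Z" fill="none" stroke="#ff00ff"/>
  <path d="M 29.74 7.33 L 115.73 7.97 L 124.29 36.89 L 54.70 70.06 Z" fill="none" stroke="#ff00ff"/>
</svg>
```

G21
G90
G00 X116.70 Y46.83
M3 S386
G01 X58.98 Y34.31 F1358
G01 X96.95 Y69.19 F1358
G01 X65.24 Y64.56 F1358
G01 X9.93 Y27.16 F1358
G01 X22.96 Y41.27 F1358
G00 X113.21 Y52.07
M3 S386
G01 X111.00 Y55.90 F1358
G01 X106.58 Y55.90 F1358
G01 X104.37 Y52.07 F1358
G01 X106.58 Y48.24 F1358
G01 X111.00 Y48.24 F1358
G01 X113.21 Y52.07 F1358
G00 X57.17 Y37.06
M3 S386
G01 X28.15 Y11.16 F1358
G01 X90.69 Y15.30 F1358
G00 X37.81 Y33.26
M3 S386
G01 X33.43 Y44.71 F1358
G01 X42.96 Y52.42 F1358
G01 X53.24 Y45.73 F1358
G01 X50.06 Y33.89 F1358
G01 X37.81 Y33.26 F1358
G00 X29.74 Y72.99
M3 S386
G01 X115.73 Y72.35 F1358
G01 X124.29 Y43.43 F1358
G01 X54.70 Y10.26 F1358
G01 X29.74 Y72.99 F1358
M5

1 u = 1 mm; y_m = 80.32 − y.

[1] `<polyline>` open polyline, #ff00ff→score S386 F1358: (116.70,46.83) → (58.98,34.31) → (96.95,69.19) → (65.24,64.56) → (9.93,27.16) → (22.96,41.27)

[2] `<circle>` circle, #ff00ff→score S386 F1358: (113.21,52.07) → (111.00,55.90) → (106.58,55.90) → (104.37,52.07) → (106.58,48.24) → (111.00,48.24) → (113.21,52.07) (closed)

[3] `<path>` open polyline, #ff00ff→score S386 F1358: (57.17,37.06) → (28.15,11.16) → (90.69,15.30)

[4] `<path>` regular polygon, #ff00ff→score S386 F1358: (37.81,33.26) → (33.43,44.71) → (42.96,52.42) → (53.24,45.73) → (50.06,33.89) → (37.81,33.26) (closed)

[5] `<path>` closed polygon, #ff00ff→score S386 F1358: (29.74,72.99) → (115.73,72.35) → (124.29,43.43) → (54.70,10.26) → (29.74,72.99) (closed)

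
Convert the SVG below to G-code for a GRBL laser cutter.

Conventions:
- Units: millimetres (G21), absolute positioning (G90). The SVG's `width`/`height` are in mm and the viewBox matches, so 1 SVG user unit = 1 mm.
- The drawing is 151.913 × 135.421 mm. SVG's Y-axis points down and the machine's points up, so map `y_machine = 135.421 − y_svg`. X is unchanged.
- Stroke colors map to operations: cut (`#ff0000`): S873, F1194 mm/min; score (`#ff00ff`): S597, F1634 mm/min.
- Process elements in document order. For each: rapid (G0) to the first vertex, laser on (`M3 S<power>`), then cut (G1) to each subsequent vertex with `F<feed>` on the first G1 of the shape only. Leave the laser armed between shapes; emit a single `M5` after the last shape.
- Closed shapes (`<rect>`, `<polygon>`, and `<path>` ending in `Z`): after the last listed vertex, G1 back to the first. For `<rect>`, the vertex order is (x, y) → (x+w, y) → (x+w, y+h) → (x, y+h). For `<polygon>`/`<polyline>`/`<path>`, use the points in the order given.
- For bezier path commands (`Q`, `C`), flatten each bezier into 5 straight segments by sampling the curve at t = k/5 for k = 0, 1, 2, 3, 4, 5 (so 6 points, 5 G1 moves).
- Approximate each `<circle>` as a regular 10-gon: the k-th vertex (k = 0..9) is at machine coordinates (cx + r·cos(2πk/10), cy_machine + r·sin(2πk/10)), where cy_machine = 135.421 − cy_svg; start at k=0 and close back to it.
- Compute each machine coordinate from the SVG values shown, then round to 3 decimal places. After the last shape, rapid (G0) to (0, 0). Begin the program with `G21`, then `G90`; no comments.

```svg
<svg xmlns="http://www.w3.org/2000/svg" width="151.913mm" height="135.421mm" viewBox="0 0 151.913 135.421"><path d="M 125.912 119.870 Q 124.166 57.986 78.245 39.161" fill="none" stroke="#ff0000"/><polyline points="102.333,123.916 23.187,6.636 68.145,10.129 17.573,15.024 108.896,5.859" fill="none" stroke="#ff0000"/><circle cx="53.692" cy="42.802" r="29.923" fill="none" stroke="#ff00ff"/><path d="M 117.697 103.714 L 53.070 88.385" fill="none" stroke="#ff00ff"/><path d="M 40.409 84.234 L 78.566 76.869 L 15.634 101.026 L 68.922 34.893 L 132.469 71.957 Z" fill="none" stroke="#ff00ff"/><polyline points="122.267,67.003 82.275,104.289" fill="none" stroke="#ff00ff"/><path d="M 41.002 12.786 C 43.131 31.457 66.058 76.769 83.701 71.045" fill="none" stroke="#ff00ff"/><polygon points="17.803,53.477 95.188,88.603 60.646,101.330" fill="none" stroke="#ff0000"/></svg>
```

1 u = 1 mm; y_m = 135.421 − y.

[1] `<path>` quadratic bezier, #ff0000→cut S873 F1194: (125.912,15.551) → (123.447,38.582) → (117.447,58.169) → (107.914,74.311) → (94.846,87.008) → (78.245,96.260)

[2] `<polyline>` open polyline, #ff0000→cut S873 F1194: (102.333,11.505) → (23.187,128.785) → (68.145,125.292) → (17.573,120.397) → (108.896,129.562)

[3] `<circle>` circle, #ff00ff→score S597 F1634: (83.615,92.619) → (77.900,110.207) → (62.939,121.077) → (44.445,121.077) → (29.484,110.207) → (23.769,92.619) → (29.484,75.031) → (44.445,64.161) → (62.939,64.161) → (77.900,75.031) → (83.615,92.619) (closed)

[4] `<path>` line segment, #ff00ff→score S597 F1634: (117.697,31.707) → (53.070,47.036)

[5] `<path>` closed polygon, #ff00ff→score S597 F1634: (40.409,51.187) → (78.566,58.552) → (15.634,34.395) → (68.922,100.528) → (132.469,63.464) → (40.409,51.187) (closed)

[6] `<polyline>` line segment, #ff00ff→score S597 F1634: (122.267,68.418) → (82.275,31.132)

[7] `<path>` cubic bezier, #ff00ff→score S597 F1634: (41.002,122.635) → (44.567,108.857) → (51.871,92.413) → (61.662,77.033) → (72.690,66.445) → (83.701,64.376)

[8] `<polygon>` closed polygon, #ff0000→cut S873 F1194: (17.803,81.944) → (95.188,46.818) → (60.646,34.091) → (17.803,81.944) (closed)

G21
G90
G0 X125.912 Y15.551
M3 S873
G1 X123.447 Y38.582 F1194
G1 X117.447 Y58.169
G1 X107.914 Y74.311
G1 X94.846 Y87.008
G1 X78.245 Y96.260
G0 X102.333 Y11.505
M3 S873
G1 X23.187 Y128.785 F1194
G1 X68.145 Y125.292
G1 X17.573 Y120.397
G1 X108.896 Y129.562
G0 X83.615 Y92.619
M3 S597
G1 X77.900 Y110.207 F1634
G1 X62.939 Y121.077
G1 X44.445 Y121.077
G1 X29.484 Y110.207
G1 X23.769 Y92.619
G1 X29.484 Y75.031
G1 X44.445 Y64.161
G1 X62.939 Y64.161
G1 X77.900 Y75.031
G1 X83.615 Y92.619
G0 X117.697 Y31.707
M3 S597
G1 X53.070 Y47.036 F1634
G0 X40.409 Y51.187
M3 S597
G1 X78.566 Y58.552 F1634
G1 X15.634 Y34.395
G1 X68.922 Y100.528
G1 X132.469 Y63.464
G1 X40.409 Y51.187
G0 X122.267 Y68.418
M3 S597
G1 X82.275 Y31.132 F1634
G0 X41.002 Y122.635
M3 S597
G1 X44.567 Y108.857 F1634
G1 X51.871 Y92.413
G1 X61.662 Y77.033
G1 X72.690 Y66.445
G1 X83.701 Y64.376
G0 X17.803 Y81.944
M3 S873
G1 X95.188 Y46.818 F1194
G1 X60.646 Y34.091
G1 X17.803 Y81.944
M5
G0 X0.000 Y0.000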